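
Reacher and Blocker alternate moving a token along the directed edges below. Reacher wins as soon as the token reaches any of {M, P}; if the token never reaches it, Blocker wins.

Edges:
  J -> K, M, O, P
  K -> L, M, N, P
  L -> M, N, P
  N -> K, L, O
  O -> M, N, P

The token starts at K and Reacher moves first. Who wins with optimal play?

Track states (vertex, player-to-move).
A0 = {(M,Reacher), (M,Blocker), (P,Reacher), (P,Blocker)}
A1: add {(J,Reacher), (K,Reacher), (L,Reacher), (O,Reacher)}.
(K,Reacher) ∈ A1 ⇒ Reacher forces the target.

Reacher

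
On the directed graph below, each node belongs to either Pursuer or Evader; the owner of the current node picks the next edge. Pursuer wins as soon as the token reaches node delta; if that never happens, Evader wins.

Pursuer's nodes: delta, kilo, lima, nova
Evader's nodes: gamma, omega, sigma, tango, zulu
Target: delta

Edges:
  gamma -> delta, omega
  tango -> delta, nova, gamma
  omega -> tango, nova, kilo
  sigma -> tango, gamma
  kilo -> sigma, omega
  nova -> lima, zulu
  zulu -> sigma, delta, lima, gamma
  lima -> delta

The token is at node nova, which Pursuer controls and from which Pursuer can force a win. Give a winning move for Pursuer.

A0 = {delta}
A1: add {lima} — lima (Pursuer) has lima→delta.
A2: add {nova} — nova (Pursuer) has nova→lima.
A3 = A2; e.g. sigma (Evader) can still go to tango. Fixed point.
From nova, successor lima is in the attractor (rank 1); the other successor zulu is not.

lima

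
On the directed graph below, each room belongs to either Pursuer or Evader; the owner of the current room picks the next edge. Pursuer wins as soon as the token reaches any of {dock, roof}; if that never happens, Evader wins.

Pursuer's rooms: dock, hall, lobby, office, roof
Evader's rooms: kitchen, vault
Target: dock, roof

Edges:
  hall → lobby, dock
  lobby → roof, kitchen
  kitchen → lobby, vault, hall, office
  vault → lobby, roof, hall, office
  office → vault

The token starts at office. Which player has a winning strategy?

Evader

A0 = {dock, roof}
A1: add {hall, lobby} — lobby (Pursuer) has lobby→roof; hall (Pursuer) has hall→dock.
A2 = A1; e.g. vault (Evader) can still go to office. Fixed point.
office never enters the attractor, so Evader can avoid the target forever.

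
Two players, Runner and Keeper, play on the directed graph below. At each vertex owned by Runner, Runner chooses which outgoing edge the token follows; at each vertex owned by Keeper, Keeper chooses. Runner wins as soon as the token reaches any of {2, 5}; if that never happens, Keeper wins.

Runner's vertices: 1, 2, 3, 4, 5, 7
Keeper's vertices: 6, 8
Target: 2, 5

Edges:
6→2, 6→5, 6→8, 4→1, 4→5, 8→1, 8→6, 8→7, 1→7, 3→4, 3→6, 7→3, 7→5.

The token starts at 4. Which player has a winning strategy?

Runner

A0 = {2, 5}
A1: add {4, 7} — 4 (Runner) has 4→5; 7 (Runner) has 7→5.
4 ∈ A1, so Runner can force the target.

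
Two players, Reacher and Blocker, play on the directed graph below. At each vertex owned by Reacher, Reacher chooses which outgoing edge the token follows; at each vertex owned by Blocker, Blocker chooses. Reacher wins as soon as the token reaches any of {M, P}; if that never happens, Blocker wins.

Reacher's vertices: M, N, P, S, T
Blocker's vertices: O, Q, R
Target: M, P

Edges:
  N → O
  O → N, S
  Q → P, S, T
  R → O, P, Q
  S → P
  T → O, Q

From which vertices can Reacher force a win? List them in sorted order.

A0 = {M, P}
A1: add {S} — S (Reacher) has S→P.
A2 = A1; e.g. N (Reacher) has no edge into A1. Fixed point.
Reacher's winning region = {M, P, S}.

M, P, S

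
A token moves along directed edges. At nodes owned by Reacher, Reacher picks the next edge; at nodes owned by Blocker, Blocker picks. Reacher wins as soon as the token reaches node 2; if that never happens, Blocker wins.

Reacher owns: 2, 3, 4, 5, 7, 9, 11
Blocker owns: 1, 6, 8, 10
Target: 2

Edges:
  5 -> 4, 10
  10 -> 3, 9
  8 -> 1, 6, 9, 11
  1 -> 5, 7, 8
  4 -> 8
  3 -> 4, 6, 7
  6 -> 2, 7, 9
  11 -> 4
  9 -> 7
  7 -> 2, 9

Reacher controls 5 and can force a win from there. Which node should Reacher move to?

10

A0 = {2}
A1: add {7} — 7 (Reacher) has 7→2.
A2: add {3, 9} — 3 (Reacher) has 3→7; 9 (Reacher) has 9→7.
A3: add {6, 10} — 6 (Blocker): all of {2, 7, 9} already in; 10 (Blocker): all of {3, 9} already in.
A4: add {5} — 5 (Reacher) has 5→10.
A5 = A4; e.g. 1 (Blocker) can still go to 8. Fixed point.
From 5, successor 10 is in the attractor (rank 3); the other successor 4 is not.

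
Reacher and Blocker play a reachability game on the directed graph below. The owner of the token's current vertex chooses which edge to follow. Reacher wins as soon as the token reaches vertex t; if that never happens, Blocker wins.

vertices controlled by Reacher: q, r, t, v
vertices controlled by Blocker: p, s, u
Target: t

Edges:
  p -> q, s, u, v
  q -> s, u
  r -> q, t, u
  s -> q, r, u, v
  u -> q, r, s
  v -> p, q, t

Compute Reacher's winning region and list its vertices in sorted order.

r, t, v

A0 = {t}
A1: add {r, v} — r (Reacher) has r→t; v (Reacher) has v→t.
A2 = A1; e.g. p (Blocker) can still go to q. Fixed point.
Reacher's winning region = {r, t, v}.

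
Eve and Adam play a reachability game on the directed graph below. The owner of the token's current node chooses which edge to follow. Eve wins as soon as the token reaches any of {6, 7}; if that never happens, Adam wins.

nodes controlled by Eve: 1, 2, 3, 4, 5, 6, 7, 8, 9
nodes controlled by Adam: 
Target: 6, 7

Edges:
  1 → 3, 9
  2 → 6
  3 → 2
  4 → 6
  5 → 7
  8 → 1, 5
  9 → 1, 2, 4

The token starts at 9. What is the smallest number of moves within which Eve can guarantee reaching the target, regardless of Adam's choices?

A0 = {6, 7}
A1: add {2, 4, 5} — 2 (Eve) has 2→6; 4 (Eve) has 4→6; 5 (Eve) has 5→7.
A2: add {3, 8, 9} — 3 (Eve) has 3→2; 8 (Eve) has 8→5; 9 (Eve) has 9→2.
9 enters the attractor at level 2, so Eve can force the target in 2 moves from there.

2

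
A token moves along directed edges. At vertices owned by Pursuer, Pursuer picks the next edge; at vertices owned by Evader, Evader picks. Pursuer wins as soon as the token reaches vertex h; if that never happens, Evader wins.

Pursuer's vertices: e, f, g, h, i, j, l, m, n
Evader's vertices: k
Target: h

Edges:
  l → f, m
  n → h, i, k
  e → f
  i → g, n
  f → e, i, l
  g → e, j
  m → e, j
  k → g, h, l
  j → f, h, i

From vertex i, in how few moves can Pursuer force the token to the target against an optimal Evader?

2

A0 = {h}
A1: add {j, n} — j (Pursuer) has j→h; n (Pursuer) has n→h.
A2: add {g, i, m} — g (Pursuer) has g→j; i (Pursuer) has i→n; m (Pursuer) has m→j.
i enters the attractor at level 2, so Pursuer can force the target in 2 moves from there.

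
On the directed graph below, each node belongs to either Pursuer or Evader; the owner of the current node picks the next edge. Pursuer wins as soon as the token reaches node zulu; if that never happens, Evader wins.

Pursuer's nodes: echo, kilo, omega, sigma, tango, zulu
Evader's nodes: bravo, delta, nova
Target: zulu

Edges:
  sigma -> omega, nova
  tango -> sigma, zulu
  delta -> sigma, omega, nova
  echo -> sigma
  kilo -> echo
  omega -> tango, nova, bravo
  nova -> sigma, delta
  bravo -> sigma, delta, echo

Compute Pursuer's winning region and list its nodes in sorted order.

echo, kilo, omega, sigma, tango, zulu

A0 = {zulu}
A1: add {tango} — tango (Pursuer) has tango→zulu.
A2: add {omega} — omega (Pursuer) has omega→tango.
A3: add {sigma} — sigma (Pursuer) has sigma→omega.
A4: add {echo} — echo (Pursuer) has echo→sigma.
A5: add {kilo} — kilo (Pursuer) has kilo→echo.
A6 = A5; e.g. delta (Evader) can still go to nova. Fixed point.
Pursuer's winning region = {echo, kilo, omega, sigma, tango, zulu}.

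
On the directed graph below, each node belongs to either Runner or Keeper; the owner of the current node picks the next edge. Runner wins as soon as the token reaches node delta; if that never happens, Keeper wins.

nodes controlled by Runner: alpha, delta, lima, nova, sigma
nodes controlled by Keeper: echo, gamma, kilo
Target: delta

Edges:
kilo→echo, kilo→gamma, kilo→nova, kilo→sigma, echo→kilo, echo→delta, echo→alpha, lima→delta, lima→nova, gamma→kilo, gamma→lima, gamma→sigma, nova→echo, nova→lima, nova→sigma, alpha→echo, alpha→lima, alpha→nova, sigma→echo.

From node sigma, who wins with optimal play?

A0 = {delta}
A1: add {lima} — lima (Runner) has lima→delta.
A2: add {alpha, nova} — nova (Runner) has nova→lima; alpha (Runner) has alpha→lima.
A3 = A2; e.g. kilo (Keeper) can still go to echo. Fixed point.
sigma never enters the attractor, so Keeper can avoid the target forever.

Keeper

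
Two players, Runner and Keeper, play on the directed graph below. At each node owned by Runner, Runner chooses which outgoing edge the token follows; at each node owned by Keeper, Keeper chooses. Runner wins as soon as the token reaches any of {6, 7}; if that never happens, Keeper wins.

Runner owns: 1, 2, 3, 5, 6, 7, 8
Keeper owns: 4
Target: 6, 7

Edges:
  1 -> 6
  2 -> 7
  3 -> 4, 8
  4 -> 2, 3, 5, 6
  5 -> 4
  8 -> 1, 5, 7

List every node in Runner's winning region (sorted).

A0 = {6, 7}
A1: add {1, 2, 8} — 1 (Runner) has 1→6; 2 (Runner) has 2→7; 8 (Runner) has 8→7.
A2: add {3} — 3 (Runner) has 3→8.
A3 = A2; e.g. 4 (Keeper) can still go to 5. Fixed point.
Runner's winning region = {1, 2, 3, 6, 7, 8}.

1, 2, 3, 6, 7, 8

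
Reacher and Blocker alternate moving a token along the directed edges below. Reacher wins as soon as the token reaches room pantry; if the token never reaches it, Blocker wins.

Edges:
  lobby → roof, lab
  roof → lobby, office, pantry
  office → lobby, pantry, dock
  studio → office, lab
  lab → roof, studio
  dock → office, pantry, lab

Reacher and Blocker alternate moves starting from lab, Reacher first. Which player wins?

Track states (vertex, player-to-move).
A0 = {(pantry,Reacher), (pantry,Blocker)}
A1: add {(roof,Reacher), (office,Reacher), (dock,Reacher)}.
A2 = A1; e.g. (lobby,Reacher) stays out. (lab,Reacher) never enters ⇒ Blocker avoids the target.

Blocker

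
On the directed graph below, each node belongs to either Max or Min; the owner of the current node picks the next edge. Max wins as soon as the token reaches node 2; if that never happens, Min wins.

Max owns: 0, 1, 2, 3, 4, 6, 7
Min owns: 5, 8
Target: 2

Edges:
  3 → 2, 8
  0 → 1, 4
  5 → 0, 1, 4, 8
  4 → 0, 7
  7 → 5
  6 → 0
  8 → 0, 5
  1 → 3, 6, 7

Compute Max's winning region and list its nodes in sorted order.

0, 1, 2, 3, 4, 6

A0 = {2}
A1: add {3} — 3 (Max) has 3→2.
A2: add {1} — 1 (Max) has 1→3.
A3: add {0} — 0 (Max) has 0→1.
A4: add {4, 6} — 4 (Max) has 4→0; 6 (Max) has 6→0.
A5 = A4; e.g. 5 (Min) can still go to 8. Fixed point.
Max's winning region = {0, 1, 2, 3, 4, 6}.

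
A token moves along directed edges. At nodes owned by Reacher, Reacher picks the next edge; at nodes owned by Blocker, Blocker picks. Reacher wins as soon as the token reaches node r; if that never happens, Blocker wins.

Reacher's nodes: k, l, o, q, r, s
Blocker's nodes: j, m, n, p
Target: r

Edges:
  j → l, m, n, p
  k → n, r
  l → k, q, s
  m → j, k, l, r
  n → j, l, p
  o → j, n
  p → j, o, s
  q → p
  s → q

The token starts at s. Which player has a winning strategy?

Blocker

A0 = {r}
A1: add {k} — k (Reacher) has k→r.
A2: add {l} — l (Reacher) has l→k.
A3 = A2; e.g. j (Blocker) can still go to m. Fixed point.
s never enters the attractor, so Blocker can avoid the target forever.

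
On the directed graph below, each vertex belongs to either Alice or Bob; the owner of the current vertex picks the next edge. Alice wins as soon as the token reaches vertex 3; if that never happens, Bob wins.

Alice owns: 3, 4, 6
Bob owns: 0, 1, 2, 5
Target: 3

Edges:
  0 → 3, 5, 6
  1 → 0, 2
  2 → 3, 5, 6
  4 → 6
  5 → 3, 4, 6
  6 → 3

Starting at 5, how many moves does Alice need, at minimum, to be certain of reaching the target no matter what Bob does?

A0 = {3}
A1: add {6} — 6 (Alice) has 6→3.
A2: add {4} — 4 (Alice) has 4→6.
A3: add {5} — 5 (Bob): all of {3, 4, 6} already in.
5 enters the attractor at level 3, so Alice can force the target in 3 moves from there.

3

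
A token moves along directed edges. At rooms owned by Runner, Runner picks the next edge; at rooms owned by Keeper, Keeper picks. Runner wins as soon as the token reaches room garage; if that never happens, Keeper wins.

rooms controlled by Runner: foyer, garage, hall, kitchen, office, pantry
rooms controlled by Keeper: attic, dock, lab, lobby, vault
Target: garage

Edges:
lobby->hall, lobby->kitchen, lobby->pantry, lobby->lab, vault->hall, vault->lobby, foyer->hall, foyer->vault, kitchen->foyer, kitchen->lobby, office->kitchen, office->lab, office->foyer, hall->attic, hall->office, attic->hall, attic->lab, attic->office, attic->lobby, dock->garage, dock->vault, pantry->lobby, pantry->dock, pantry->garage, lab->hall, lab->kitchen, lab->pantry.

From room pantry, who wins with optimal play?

A0 = {garage}
A1: add {pantry} — pantry (Runner) has pantry→garage.
A2 = A1; e.g. hall (Runner) has no edge into A1. Fixed point.
pantry ∈ A1, so Runner can force the target.

Runner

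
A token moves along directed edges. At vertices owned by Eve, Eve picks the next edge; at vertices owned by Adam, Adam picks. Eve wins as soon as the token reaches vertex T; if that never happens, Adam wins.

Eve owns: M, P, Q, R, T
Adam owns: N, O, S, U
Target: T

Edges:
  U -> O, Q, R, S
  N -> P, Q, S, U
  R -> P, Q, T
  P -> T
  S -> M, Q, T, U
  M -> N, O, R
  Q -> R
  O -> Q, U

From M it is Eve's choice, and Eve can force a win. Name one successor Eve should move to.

R

A0 = {T}
A1: add {P, R} — P (Eve) has P→T; R (Eve) has R→T.
A2: add {M, Q} — M (Eve) has M→R; Q (Eve) has Q→R.
A3 = A2; e.g. N (Adam) can still go to S. Fixed point.
From M, successor R is in the attractor (rank 1); the other successors N, O are not.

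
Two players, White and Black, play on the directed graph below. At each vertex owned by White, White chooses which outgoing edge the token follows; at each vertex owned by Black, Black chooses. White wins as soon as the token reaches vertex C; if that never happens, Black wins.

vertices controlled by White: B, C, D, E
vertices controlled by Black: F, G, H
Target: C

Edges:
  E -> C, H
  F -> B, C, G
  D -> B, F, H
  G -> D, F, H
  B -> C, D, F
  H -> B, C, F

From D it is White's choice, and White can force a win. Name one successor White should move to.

B

A0 = {C}
A1: add {B, E} — B (White) has B→C; E (White) has E→C.
A2: add {D} — D (White) has D→B.
A3 = A2; e.g. F (Black) can still go to G. Fixed point.
From D, successor B is in the attractor (rank 1); the other successors F, H are not.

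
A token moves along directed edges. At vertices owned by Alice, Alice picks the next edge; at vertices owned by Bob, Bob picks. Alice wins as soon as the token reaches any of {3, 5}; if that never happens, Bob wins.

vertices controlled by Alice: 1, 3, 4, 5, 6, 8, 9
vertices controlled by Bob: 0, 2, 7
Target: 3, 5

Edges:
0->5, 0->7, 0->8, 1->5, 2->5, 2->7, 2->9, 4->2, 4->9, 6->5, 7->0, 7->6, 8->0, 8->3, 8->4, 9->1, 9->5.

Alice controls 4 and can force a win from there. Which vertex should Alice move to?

9

A0 = {3, 5}
A1: add {1, 6, 8, 9} — 1 (Alice) has 1→5; 6 (Alice) has 6→5; 8 (Alice) has 8→3; 9 (Alice) has 9→5.
A2: add {4} — 4 (Alice) has 4→9.
A3 = A2; e.g. 0 (Bob) can still go to 7. Fixed point.
From 4, successor 9 is in the attractor (rank 1); the other successor 2 is not.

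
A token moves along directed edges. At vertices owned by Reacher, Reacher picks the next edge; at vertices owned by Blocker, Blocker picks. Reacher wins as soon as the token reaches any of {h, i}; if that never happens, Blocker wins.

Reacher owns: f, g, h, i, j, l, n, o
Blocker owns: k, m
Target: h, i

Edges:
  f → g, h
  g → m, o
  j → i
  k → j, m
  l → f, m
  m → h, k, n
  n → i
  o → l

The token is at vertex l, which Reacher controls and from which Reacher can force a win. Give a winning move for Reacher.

f

A0 = {h, i}
A1: add {f, j, n} — f (Reacher) has f→h; j (Reacher) has j→i; n (Reacher) has n→i.
A2: add {l} — l (Reacher) has l→f.
A3: add {o} — o (Reacher) has o→l.
A4: add {g} — g (Reacher) has g→o.
A5 = A4; e.g. k (Blocker) can still go to m. Fixed point.
From l, successor f is in the attractor (rank 1); the other successor m is not.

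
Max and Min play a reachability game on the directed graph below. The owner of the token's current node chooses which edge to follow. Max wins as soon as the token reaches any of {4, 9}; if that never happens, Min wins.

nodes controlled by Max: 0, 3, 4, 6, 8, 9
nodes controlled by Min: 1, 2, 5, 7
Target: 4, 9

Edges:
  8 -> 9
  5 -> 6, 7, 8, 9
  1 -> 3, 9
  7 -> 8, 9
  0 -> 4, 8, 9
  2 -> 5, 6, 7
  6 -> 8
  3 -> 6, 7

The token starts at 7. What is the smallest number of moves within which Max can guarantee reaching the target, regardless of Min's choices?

A0 = {4, 9}
A1: add {0, 8} — 0 (Max) has 0→4; 8 (Max) has 8→9.
A2: add {6, 7} — 6 (Max) has 6→8; 7 (Min): all of {8, 9} already in.
7 enters the attractor at level 2, so Max can force the target in 2 moves from there.

2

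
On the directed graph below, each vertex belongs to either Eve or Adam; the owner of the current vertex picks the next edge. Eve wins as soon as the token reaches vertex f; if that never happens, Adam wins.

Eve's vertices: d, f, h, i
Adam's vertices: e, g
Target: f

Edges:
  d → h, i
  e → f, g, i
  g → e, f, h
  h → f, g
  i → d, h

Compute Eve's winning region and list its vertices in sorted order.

A0 = {f}
A1: add {h} — h (Eve) has h→f.
A2: add {d, i} — d (Eve) has d→h; i (Eve) has i→h.
A3 = A2; e.g. e (Adam) can still go to g. Fixed point.
Eve's winning region = {d, f, h, i}.

d, f, h, i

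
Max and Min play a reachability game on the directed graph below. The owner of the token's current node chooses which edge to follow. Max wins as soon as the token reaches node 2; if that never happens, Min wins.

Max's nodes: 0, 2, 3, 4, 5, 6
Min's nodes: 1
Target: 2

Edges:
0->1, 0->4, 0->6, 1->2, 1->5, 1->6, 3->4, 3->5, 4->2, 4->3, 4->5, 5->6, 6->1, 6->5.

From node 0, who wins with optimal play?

A0 = {2}
A1: add {4} — 4 (Max) has 4→2.
A2: add {0, 3} — 0 (Max) has 0→4; 3 (Max) has 3→4.
A3 = A2; e.g. 1 (Min) can still go to 5. Fixed point.
0 ∈ A2, so Max can force the target.

Max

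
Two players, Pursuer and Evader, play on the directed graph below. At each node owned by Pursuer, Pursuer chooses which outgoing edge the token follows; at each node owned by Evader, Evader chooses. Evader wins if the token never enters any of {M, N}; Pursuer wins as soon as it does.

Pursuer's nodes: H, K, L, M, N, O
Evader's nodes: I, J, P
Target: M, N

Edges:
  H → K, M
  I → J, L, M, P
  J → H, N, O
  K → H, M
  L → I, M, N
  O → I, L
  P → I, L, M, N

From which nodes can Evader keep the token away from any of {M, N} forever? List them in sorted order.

I, P

A0 = {M, N}
A1: add {H, K, L} — H (Pursuer) has H→M; K (Pursuer) has K→M; L (Pursuer) has L→M.
A2: add {O} — O (Pursuer) has O→L.
A3: add {J} — J (Evader): all of {H, N, O} already in.
A4 = A3; e.g. I (Evader) can still go to P. Fixed point.
Pursuer's attractor = {H, J, K, L, M, N, O}; Evader avoids the target exactly from the complement.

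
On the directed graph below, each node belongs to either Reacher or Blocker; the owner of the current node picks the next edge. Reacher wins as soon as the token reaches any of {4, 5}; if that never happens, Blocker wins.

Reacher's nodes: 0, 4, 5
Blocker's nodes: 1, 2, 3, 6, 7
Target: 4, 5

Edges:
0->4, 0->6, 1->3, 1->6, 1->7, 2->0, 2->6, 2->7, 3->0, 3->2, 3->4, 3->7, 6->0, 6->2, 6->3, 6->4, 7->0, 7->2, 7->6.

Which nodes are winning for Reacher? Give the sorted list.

0, 4, 5

A0 = {4, 5}
A1: add {0} — 0 (Reacher) has 0→4.
A2 = A1; e.g. 1 (Blocker) can still go to 3. Fixed point.
Reacher's winning region = {0, 4, 5}.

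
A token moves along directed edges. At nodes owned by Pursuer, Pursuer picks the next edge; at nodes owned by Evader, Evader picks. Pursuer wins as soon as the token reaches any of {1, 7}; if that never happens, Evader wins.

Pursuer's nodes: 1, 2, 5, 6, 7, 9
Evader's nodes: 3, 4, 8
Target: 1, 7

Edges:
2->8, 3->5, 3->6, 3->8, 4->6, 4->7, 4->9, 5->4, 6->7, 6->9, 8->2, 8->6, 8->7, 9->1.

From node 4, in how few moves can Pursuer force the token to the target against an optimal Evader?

2

A0 = {1, 7}
A1: add {6, 9} — 6 (Pursuer) has 6→7; 9 (Pursuer) has 9→1.
A2: add {4} — 4 (Evader): all of {6, 7, 9} already in.
4 enters the attractor at level 2, so Pursuer can force the target in 2 moves from there.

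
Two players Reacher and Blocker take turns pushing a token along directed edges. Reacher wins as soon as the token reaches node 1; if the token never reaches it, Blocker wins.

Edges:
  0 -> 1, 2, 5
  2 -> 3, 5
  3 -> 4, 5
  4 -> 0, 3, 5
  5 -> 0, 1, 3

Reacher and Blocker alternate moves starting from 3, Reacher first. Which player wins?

Track states (vertex, player-to-move).
A0 = {(1,Reacher), (1,Blocker)}
A1: add {(0,Reacher), (5,Reacher)}.
A2 = A1; e.g. (0,Blocker) stays out. (3,Reacher) never enters ⇒ Blocker avoids the target.

Blocker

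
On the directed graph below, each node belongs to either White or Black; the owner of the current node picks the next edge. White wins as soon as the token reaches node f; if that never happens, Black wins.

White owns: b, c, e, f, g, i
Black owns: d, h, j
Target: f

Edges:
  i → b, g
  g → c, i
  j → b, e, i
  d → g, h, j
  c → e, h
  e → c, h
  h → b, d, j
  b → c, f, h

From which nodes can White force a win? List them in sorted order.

b, f, g, i

A0 = {f}
A1: add {b} — b (White) has b→f.
A2: add {i} — i (White) has i→b.
A3: add {g} — g (White) has g→i.
A4 = A3; e.g. c (White) has no edge into A3. Fixed point.
White's winning region = {b, f, g, i}.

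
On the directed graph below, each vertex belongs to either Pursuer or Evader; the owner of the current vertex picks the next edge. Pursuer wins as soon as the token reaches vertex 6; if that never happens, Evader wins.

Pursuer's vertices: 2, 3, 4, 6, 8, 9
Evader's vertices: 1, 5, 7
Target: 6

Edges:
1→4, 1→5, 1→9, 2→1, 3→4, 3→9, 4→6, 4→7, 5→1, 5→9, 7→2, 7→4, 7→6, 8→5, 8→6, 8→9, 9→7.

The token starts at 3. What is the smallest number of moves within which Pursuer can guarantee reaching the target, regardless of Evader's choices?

2

A0 = {6}
A1: add {4, 8} — 4 (Pursuer) has 4→6; 8 (Pursuer) has 8→6.
A2: add {3} — 3 (Pursuer) has 3→4.
A3 = A2; e.g. 1 (Evader) can still go to 5. Fixed point.
3 enters the attractor at level 2, so Pursuer can force the target in 2 moves from there.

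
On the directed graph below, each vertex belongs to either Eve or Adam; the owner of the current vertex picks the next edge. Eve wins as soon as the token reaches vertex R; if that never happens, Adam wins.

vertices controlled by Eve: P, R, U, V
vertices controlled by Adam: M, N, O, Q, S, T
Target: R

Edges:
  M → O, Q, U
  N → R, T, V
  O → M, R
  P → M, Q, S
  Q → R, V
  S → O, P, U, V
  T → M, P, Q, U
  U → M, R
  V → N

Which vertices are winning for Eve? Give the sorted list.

A0 = {R}
A1: add {U} — U (Eve) has U→R.
A2 = A1; e.g. M (Adam) can still go to O. Fixed point.
Eve's winning region = {R, U}.

R, U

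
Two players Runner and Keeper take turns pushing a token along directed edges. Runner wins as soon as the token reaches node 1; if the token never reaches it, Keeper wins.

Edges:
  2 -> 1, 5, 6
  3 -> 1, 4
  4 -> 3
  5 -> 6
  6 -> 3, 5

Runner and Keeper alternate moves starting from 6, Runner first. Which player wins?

Keeper

Track states (vertex, player-to-move).
A0 = {(1,Runner), (1,Keeper)}
A1: add {(2,Runner), (3,Runner)}.
A2: add {(4,Keeper)}.
A3 = A2; e.g. (2,Keeper) stays out. (6,Runner) never enters ⇒ Keeper avoids the target.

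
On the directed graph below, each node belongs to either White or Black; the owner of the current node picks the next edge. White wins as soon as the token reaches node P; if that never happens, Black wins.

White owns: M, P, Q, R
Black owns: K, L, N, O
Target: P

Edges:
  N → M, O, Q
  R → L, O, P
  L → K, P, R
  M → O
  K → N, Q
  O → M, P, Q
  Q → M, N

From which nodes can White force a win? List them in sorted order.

P, R

A0 = {P}
A1: add {R} — R (White) has R→P.
A2 = A1; e.g. K (Black) can still go to N. Fixed point.
White's winning region = {P, R}.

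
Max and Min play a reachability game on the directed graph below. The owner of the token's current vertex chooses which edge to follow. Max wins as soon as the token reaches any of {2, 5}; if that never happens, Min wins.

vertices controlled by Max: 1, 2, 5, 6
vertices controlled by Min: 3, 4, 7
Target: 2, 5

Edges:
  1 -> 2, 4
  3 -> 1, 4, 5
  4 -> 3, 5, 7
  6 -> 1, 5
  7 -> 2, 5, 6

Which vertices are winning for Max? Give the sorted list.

1, 2, 5, 6, 7

A0 = {2, 5}
A1: add {1, 6} — 1 (Max) has 1→2; 6 (Max) has 6→5.
A2: add {7} — 7 (Min): all of {2, 5, 6} already in.
A3 = A2; e.g. 3 (Min) can still go to 4. Fixed point.
Max's winning region = {1, 2, 5, 6, 7}.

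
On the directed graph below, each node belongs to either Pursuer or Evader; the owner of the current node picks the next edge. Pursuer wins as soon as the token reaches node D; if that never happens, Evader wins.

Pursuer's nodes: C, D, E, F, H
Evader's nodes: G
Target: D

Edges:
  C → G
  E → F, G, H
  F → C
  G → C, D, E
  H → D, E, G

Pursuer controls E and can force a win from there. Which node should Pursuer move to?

H

A0 = {D}
A1: add {H} — H (Pursuer) has H→D.
A2: add {E} — E (Pursuer) has E→H.
A3 = A2; e.g. C (Pursuer) has no edge into A2. Fixed point.
From E, successor H is in the attractor (rank 1); the other successors F, G are not.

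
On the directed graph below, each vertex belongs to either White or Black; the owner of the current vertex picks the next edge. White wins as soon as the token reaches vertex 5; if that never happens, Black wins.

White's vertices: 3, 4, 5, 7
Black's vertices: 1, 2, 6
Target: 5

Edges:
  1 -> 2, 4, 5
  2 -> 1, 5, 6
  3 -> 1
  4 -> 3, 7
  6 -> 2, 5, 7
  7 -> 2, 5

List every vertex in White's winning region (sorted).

4, 5, 7

A0 = {5}
A1: add {7} — 7 (White) has 7→5.
A2: add {4} — 4 (White) has 4→7.
A3 = A2; e.g. 1 (Black) can still go to 2. Fixed point.
White's winning region = {4, 5, 7}.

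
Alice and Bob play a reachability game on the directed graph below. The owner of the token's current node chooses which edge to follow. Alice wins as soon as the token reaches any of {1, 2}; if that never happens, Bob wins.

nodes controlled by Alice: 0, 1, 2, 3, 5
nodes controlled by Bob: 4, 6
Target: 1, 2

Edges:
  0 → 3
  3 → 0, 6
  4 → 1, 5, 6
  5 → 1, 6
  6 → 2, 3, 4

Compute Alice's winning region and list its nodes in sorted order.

1, 2, 5

A0 = {1, 2}
A1: add {5} — 5 (Alice) has 5→1.
A2 = A1; e.g. 0 (Alice) has no edge into A1. Fixed point.
Alice's winning region = {1, 2, 5}.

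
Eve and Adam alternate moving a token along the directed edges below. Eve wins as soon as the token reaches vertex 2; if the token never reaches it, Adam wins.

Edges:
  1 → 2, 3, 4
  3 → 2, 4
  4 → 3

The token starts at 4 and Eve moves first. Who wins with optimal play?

Adam

Track states (vertex, player-to-move).
A0 = {(2,Eve), (2,Adam)}
A1: add {(1,Eve), (3,Eve)}.
A2: add {(4,Adam)}.
A3 = A2; e.g. (1,Adam) stays out. (4,Eve) never enters ⇒ Adam avoids the target.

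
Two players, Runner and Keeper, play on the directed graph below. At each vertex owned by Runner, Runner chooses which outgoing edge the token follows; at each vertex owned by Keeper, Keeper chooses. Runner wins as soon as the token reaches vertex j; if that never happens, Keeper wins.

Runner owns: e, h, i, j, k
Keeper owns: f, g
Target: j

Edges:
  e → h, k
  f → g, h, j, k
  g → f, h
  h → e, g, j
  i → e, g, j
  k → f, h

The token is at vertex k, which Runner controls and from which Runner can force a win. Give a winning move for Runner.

h

A0 = {j}
A1: add {h, i} — h (Runner) has h→j; i (Runner) has i→j.
A2: add {e, k} — e (Runner) has e→h; k (Runner) has k→h.
A3 = A2; e.g. f (Keeper) can still go to g. Fixed point.
From k, successor h is in the attractor (rank 1); the other successor f is not.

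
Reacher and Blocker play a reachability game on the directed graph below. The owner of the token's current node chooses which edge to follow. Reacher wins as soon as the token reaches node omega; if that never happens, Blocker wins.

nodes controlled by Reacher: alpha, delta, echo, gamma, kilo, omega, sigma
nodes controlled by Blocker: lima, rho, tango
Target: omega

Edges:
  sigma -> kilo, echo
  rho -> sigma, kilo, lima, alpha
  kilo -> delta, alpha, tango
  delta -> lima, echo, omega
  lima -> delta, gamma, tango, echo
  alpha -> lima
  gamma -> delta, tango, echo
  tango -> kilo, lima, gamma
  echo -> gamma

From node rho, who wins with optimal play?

Blocker

A0 = {omega}
A1: add {delta} — delta (Reacher) has delta→omega.
A2: add {gamma, kilo} — kilo (Reacher) has kilo→delta; gamma (Reacher) has gamma→delta.
A3: add {echo, sigma} — sigma (Reacher) has sigma→kilo; echo (Reacher) has echo→gamma.
A4 = A3; e.g. rho (Blocker) can still go to lima. Fixed point.
rho never enters the attractor, so Blocker can avoid the target forever.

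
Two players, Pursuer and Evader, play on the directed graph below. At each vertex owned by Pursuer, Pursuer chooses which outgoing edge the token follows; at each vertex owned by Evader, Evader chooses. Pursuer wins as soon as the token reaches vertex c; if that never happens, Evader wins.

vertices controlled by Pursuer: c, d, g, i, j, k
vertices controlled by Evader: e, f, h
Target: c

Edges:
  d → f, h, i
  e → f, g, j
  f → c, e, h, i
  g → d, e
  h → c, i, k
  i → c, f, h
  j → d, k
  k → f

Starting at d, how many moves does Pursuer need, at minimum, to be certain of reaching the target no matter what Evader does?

A0 = {c}
A1: add {i} — i (Pursuer) has i→c.
A2: add {d} — d (Pursuer) has d→i.
d enters the attractor at level 2, so Pursuer can force the target in 2 moves from there.

2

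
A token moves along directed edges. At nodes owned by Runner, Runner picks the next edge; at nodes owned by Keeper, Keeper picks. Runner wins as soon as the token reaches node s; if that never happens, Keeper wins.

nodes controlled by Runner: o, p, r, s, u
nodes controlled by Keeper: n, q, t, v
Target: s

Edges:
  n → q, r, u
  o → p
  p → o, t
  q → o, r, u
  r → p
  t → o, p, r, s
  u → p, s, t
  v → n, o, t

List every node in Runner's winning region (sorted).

s, u

A0 = {s}
A1: add {u} — u (Runner) has u→s.
A2 = A1; e.g. n (Keeper) can still go to q. Fixed point.
Runner's winning region = {s, u}.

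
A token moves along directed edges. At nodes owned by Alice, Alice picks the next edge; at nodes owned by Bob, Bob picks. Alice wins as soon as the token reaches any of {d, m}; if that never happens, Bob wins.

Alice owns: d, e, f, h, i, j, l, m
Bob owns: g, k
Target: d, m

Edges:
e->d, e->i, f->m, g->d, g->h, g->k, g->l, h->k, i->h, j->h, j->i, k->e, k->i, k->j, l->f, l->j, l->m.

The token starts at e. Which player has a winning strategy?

Alice

A0 = {d, m}
A1: add {e, f, l} — e (Alice) has e→d; f (Alice) has f→m; l (Alice) has l→m.
A2 = A1; e.g. g (Bob) can still go to h. Fixed point.
e ∈ A1, so Alice can force the target.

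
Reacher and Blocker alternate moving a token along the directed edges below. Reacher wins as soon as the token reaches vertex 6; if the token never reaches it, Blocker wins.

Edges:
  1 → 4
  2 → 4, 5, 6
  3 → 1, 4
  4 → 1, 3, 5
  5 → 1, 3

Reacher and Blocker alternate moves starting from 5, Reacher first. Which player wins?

Track states (vertex, player-to-move).
A0 = {(6,Reacher), (6,Blocker)}
A1: add {(2,Reacher)}.
A2 = A1; e.g. (1,Reacher) stays out. (5,Reacher) never enters ⇒ Blocker avoids the target.

Blocker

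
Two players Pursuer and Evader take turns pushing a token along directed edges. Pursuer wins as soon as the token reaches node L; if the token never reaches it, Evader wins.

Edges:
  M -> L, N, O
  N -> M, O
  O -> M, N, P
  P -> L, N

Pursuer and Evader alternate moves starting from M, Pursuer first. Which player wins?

Track states (vertex, player-to-move).
A0 = {(L,Pursuer), (L,Evader)}
A1: add {(M,Pursuer), (P,Pursuer)}.
(M,Pursuer) ∈ A1 ⇒ Pursuer forces the target.

Pursuer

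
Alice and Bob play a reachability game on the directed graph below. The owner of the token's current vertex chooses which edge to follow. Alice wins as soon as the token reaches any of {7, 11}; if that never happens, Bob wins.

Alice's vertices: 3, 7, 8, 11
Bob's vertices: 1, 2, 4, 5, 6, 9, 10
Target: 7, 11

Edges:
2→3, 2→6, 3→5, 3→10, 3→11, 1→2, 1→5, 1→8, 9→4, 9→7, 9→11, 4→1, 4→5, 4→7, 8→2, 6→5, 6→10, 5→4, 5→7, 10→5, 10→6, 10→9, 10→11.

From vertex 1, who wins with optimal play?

A0 = {7, 11}
A1: add {3} — 3 (Alice) has 3→11.
A2 = A1; e.g. 1 (Bob) can still go to 2. Fixed point.
1 never enters the attractor, so Bob can avoid the target forever.

Bob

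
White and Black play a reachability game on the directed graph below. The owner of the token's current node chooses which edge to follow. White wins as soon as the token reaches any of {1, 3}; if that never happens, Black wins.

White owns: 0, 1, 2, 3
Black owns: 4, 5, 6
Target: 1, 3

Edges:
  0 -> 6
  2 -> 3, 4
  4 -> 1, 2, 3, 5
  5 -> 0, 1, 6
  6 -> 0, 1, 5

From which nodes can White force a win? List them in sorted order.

A0 = {1, 3}
A1: add {2} — 2 (White) has 2→3.
A2 = A1; e.g. 0 (White) has no edge into A1. Fixed point.
White's winning region = {1, 2, 3}.

1, 2, 3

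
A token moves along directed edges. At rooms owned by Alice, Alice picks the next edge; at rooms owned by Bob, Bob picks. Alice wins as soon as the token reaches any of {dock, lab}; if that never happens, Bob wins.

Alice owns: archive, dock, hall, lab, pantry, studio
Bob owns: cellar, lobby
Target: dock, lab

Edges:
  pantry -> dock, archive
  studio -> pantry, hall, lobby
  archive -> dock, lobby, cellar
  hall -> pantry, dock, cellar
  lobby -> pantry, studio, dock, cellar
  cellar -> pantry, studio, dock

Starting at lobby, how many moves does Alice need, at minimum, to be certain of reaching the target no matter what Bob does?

A0 = {dock, lab}
A1: add {archive, hall, pantry} — pantry (Alice) has pantry→dock; archive (Alice) has archive→dock; hall (Alice) has hall→dock.
A2: add {studio} — studio (Alice) has studio→pantry.
A3: add {cellar} — cellar (Bob): all of {pantry, studio, dock} already in.
A4: add {lobby} — lobby (Bob): all of {pantry, studio, dock, cellar} already in.
A4 = all vertices. Fixed point.
lobby enters the attractor at level 4, so Alice can force the target in 4 moves from there.

4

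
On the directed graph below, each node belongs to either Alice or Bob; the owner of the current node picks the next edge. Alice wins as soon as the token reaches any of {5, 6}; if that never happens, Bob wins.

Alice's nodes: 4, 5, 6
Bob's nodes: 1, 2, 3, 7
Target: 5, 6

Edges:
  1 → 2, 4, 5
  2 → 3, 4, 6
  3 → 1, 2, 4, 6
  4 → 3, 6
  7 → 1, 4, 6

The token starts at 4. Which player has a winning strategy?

A0 = {5, 6}
A1: add {4} — 4 (Alice) has 4→6.
A2 = A1; e.g. 1 (Bob) can still go to 2. Fixed point.
4 ∈ A1, so Alice can force the target.

Alice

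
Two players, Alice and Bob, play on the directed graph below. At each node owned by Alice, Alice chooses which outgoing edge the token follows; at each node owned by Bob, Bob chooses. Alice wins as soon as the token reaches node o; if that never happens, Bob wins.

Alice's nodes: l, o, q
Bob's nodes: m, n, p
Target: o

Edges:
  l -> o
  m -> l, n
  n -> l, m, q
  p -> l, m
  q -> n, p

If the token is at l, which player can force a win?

Alice

A0 = {o}
A1: add {l} — l (Alice) has l→o.
A2 = A1; e.g. m (Bob) can still go to n. Fixed point.
l ∈ A1, so Alice can force the target.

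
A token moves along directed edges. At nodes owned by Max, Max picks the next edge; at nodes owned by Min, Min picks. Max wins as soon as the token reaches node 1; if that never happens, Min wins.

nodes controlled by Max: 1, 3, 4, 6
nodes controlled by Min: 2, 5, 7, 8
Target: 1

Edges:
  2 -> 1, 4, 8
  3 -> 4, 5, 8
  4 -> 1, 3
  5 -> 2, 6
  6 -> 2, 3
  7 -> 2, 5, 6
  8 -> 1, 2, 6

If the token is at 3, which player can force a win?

A0 = {1}
A1: add {4} — 4 (Max) has 4→1.
A2: add {3} — 3 (Max) has 3→4.
3 ∈ A2, so Max can force the target.

Max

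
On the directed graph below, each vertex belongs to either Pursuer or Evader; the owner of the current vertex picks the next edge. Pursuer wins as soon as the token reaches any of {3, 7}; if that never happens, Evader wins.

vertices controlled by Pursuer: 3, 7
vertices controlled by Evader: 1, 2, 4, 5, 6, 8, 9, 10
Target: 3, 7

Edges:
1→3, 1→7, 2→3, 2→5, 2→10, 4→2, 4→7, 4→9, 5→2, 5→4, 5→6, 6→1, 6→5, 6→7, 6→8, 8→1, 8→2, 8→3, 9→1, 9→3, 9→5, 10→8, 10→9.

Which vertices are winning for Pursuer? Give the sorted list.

1, 3, 7

A0 = {3, 7}
A1: add {1} — 1 (Evader): all of {3, 7} already in.
A2 = A1; e.g. 2 (Evader) can still go to 5. Fixed point.
Pursuer's winning region = {1, 3, 7}.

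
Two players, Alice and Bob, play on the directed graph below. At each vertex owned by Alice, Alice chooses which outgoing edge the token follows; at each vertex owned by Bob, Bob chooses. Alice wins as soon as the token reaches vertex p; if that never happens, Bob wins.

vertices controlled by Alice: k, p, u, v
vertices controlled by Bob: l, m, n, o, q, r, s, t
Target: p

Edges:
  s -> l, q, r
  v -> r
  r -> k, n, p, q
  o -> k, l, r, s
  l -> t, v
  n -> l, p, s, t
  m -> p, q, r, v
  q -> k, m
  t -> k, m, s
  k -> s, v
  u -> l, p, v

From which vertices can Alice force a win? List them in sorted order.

A0 = {p}
A1: add {u} — u (Alice) has u→p.
A2 = A1; e.g. k (Alice) has no edge into A1. Fixed point.
Alice's winning region = {p, u}.

p, u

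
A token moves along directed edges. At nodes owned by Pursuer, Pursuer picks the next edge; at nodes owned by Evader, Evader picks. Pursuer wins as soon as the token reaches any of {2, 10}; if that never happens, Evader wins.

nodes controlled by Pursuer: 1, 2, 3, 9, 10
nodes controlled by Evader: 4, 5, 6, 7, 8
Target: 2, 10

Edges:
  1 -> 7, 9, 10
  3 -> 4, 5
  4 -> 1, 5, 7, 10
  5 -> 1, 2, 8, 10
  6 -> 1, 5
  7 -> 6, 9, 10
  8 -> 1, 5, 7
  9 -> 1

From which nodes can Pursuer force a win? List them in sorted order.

1, 2, 9, 10

A0 = {2, 10}
A1: add {1} — 1 (Pursuer) has 1→10.
A2: add {9} — 9 (Pursuer) has 9→1.
A3 = A2; e.g. 3 (Pursuer) has no edge into A2. Fixed point.
Pursuer's winning region = {1, 2, 9, 10}.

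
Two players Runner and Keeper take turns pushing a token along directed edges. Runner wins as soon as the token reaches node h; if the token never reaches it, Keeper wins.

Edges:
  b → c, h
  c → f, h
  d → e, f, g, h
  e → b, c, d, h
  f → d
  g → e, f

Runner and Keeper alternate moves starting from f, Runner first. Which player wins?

Keeper

Track states (vertex, player-to-move).
A0 = {(h,Runner), (h,Keeper)}
A1: add {(b,Runner), (c,Runner), (d,Runner), (e,Runner)}.
A2: add {(b,Keeper), (e,Keeper), (f,Keeper)}.
A3: add {(g,Runner)}.
A4 = A3; e.g. (c,Keeper) stays out. (f,Runner) never enters ⇒ Keeper avoids the target.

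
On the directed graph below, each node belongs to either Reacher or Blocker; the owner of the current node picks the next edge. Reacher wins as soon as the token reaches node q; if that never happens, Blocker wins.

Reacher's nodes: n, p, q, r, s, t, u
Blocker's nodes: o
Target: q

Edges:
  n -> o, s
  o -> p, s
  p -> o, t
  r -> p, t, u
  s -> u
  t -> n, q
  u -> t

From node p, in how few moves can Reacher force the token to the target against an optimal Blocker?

2

A0 = {q}
A1: add {t} — t (Reacher) has t→q.
A2: add {p, r, u} — p (Reacher) has p→t; r (Reacher) has r→t; u (Reacher) has u→t.
p enters the attractor at level 2, so Reacher can force the target in 2 moves from there.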